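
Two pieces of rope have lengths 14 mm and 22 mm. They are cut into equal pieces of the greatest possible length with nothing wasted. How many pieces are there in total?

18

Piece length = gcd(14, 22).
14 = 2 × 7
22 = 2 × 11
gcd(14, 22) = 2.
Total pieces = 14/2 + 22/2 = 7 + 11 = 18.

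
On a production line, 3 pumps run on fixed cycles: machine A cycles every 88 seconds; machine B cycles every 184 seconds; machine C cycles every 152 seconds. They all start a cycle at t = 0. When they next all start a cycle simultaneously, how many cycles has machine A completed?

437 cycles

All finish a whole number of cycles simultaneously at t = LCM of the periods.
88 = 2^3 × 11
184 = 2^3 × 23
152 = 2^3 × 19
LCM(88, 184, 152) = 2^3 × 11 × 19 × 23 = 38456.
Cycles for period 88: 38456 / 88 = 437.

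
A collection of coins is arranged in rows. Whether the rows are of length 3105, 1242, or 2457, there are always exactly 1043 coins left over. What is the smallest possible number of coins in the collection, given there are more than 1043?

N − 1043 must be a common multiple of 3105, 1242, and 2457.
3105 = 3^3 × 5 × 23
1242 = 2 × 3^3 × 23
2457 = 3^3 × 7 × 13
LCM(3105, 1242, 2457) = 2 × 3^3 × 5 × 7 × 13 × 23 = 565110.
Smallest N > 1043 is LCM + 1043 = 565110 + 1043 = 566153.

566153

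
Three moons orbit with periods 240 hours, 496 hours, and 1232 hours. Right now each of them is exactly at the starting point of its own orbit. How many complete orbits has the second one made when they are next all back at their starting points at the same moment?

1155 orbits

They are all back at their starting positions together after one LCM of the periods.
240 = 2^4 × 3 × 5
496 = 2^4 × 31
1232 = 2^4 × 7 × 11
LCM(240, 496, 1232) = 2^4 × 3 × 5 × 7 × 11 × 31 = 572880.
Orbits for period 496: 572880 / 496 = 1155.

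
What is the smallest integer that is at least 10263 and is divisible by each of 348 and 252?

14616

The integer must be a common multiple of 348 and 252, so a multiple of their LCM.
348 = 2^2 × 3 × 29
252 = 2^2 × 3^2 × 7
LCM(348, 252) = 2^2 × 3^2 × 7 × 29 = 7308.
Smallest multiple of 7308 that is ≥ 10263: ⌈10263/7308⌉ × 7308 = 2 × 7308 = 14616.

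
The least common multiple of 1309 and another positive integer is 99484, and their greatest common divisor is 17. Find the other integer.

gcd × lcm = product of the two integers, so the other integer is (17 × 99484) / 1309 = 1292.

1292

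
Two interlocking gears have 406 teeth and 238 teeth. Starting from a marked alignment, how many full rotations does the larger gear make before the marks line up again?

All finish a whole number of cycles simultaneously at t = LCM of the periods.
406 = 2 × 7 × 29
238 = 2 × 7 × 17
LCM(406, 238) = 2 × 7 × 17 × 29 = 6902.
Rotations for period 406: 6902 / 406 = 17.

17 rotations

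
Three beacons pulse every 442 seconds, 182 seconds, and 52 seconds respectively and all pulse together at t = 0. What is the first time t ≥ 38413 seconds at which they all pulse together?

43316 seconds

Joint pulses occur at multiples of LCM(442, 182, 52).
442 = 2 × 13 × 17
182 = 2 × 7 × 13
52 = 2^2 × 13
LCM(442, 182, 52) = 2^2 × 7 × 13 × 17 = 6188.
Smallest multiple of 6188 that is ≥ 38413: ⌈38413/6188⌉ × 6188 = 7 × 6188 = 43316.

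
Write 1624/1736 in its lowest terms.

29/31

1624 = 2^3 × 7 × 29
1736 = 2^3 × 7 × 31
gcd(1624, 1736) = 2^3 × 7 = 56.
Divide numerator and denominator by 56: 1624/1736 = 29/31.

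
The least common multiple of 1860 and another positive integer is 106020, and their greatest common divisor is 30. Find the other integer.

gcd × lcm = product of the two integers, so the other integer is (30 × 106020) / 1860 = 1710.

1710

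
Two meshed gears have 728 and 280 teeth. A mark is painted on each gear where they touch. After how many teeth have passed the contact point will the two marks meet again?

We need the least common multiple of the intervals.
728 = 2^3 × 7 × 13
280 = 2^3 × 5 × 7
LCM(728, 280) = 2^3 × 5 × 7 × 13 = 3640.

3640 teeth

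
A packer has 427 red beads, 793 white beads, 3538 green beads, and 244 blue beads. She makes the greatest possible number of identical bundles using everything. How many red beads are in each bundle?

7

Number of bundles = gcd(427, 793, 3538, 244).
427 = 7 × 61
793 = 13 × 61
3538 = 2 × 29 × 61
244 = 2^2 × 61
gcd(427, 793, 3538, 244) = 61.
red beads per bundle = 427 / 61 = 7.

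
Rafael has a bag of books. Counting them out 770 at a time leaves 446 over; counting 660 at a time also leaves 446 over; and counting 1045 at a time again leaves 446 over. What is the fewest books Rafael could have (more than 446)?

N − 446 must be a common multiple of 770, 660, and 1045.
770 = 2 × 5 × 7 × 11
660 = 2^2 × 3 × 5 × 11
1045 = 5 × 11 × 19
LCM(770, 660, 1045) = 2^2 × 3 × 5 × 7 × 11 × 19 = 87780.
Smallest N > 446 is LCM + 446 = 87780 + 446 = 88226.

88226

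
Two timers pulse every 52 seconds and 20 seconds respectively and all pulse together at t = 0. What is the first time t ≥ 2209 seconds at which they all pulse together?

Joint pulses occur at multiples of LCM(52, 20).
52 = 2^2 × 13
20 = 2^2 × 5
LCM(52, 20) = 2^2 × 5 × 13 = 260.
Smallest multiple of 260 that is ≥ 2209: ⌈2209/260⌉ × 260 = 9 × 260 = 2340.

2340 seconds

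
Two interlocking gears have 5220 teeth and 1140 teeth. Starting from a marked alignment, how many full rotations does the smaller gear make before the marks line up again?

87 rotations

They are all back at their starting positions together after one LCM of the periods.
5220 = 2^2 × 3^2 × 5 × 29
1140 = 2^2 × 3 × 5 × 19
LCM(5220, 1140) = 2^2 × 3^2 × 5 × 19 × 29 = 99180.
Rotations for period 1140: 99180 / 1140 = 87.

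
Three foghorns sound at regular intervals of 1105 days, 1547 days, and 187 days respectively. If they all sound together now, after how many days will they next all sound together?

We need the least common multiple of the intervals.
1105 = 5 × 13 × 17
1547 = 7 × 13 × 17
187 = 11 × 17
LCM(1105, 1547, 187) = 5 × 7 × 11 × 13 × 17 = 85085.

85085 days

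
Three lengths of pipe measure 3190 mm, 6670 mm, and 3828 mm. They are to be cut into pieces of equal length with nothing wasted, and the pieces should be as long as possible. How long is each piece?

58 mm

Each piece length must divide every original length, so the longest possible is gcd(3190, 6670, 3828).
3190 = 2 × 5 × 11 × 29
6670 = 2 × 5 × 23 × 29
3828 = 2^2 × 3 × 11 × 29
gcd(3190, 6670, 3828) = 2 × 29 = 58.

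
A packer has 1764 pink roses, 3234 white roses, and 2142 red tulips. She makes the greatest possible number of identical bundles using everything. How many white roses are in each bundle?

Number of bundles = gcd(1764, 3234, 2142).
1764 = 2^2 × 3^2 × 7^2
3234 = 2 × 3 × 7^2 × 11
2142 = 2 × 3^2 × 7 × 17
gcd(1764, 3234, 2142) = 2 × 3 × 7 = 42.
white roses per bundle = 3234 / 42 = 77.

77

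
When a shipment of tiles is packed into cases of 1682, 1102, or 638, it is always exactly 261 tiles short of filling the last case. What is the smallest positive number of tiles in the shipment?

Being 261 short of a full case of size k means N ≡ −261 (mod k), i.e. N + 261 is a multiple of each size.
1682 = 2 × 29^2
1102 = 2 × 19 × 29
638 = 2 × 11 × 29
LCM(1682, 1102, 638) = 2 × 11 × 19 × 29^2 = 351538.
Smallest positive N is 351538 − 261 = 351277.

351277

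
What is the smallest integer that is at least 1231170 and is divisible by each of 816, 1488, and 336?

The integer must be a common multiple of 816, 1488, and 336, so a multiple of their LCM.
816 = 2^4 × 3 × 17
1488 = 2^4 × 3 × 31
336 = 2^4 × 3 × 7
LCM(816, 1488, 336) = 2^4 × 3 × 7 × 17 × 31 = 177072.
Smallest multiple of 177072 that is ≥ 1231170: ⌈1231170/177072⌉ × 177072 = 7 × 177072 = 1239504.

1239504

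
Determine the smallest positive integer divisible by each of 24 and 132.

264

24 = 2^3 × 3
132 = 2^2 × 3 × 11
LCM(24, 132) = 2^3 × 3 × 11 = 264.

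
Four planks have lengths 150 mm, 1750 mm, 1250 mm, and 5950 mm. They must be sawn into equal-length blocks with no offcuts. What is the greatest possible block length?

The block length must divide every plank, so the greatest is gcd(150, 1750, 1250, 5950).
150 = 2 × 3 × 5^2
1750 = 2 × 5^3 × 7
1250 = 2 × 5^4
5950 = 2 × 5^2 × 7 × 17
gcd(150, 1750, 1250, 5950) = 2 × 5^2 = 50.

50 mm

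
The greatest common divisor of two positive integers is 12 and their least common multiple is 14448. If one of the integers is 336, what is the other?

For two integers, gcd × lcm = product, so the other is (12 × 14448) / 336 = 173376 / 336 = 516.

516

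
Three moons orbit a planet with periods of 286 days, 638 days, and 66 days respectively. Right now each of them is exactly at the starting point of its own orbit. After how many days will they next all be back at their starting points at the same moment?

The first simultaneous occurrence is after LCM of the individual periods.
286 = 2 × 11 × 13
638 = 2 × 11 × 29
66 = 2 × 3 × 11
LCM(286, 638, 66) = 2 × 3 × 11 × 13 × 29 = 24882.

24882 days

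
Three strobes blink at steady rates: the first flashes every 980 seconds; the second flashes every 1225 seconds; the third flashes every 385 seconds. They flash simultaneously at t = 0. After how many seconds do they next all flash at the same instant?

53900 seconds

They coincide at every common multiple of the periods; the first is the LCM.
980 = 2^2 × 5 × 7^2
1225 = 5^2 × 7^2
385 = 5 × 7 × 11
LCM(980, 1225, 385) = 2^2 × 5^2 × 7^2 × 11 = 53900.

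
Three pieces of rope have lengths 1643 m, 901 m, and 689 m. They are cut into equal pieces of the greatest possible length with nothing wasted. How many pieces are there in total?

61

Piece length = gcd(1643, 901, 689).
1643 = 31 × 53
901 = 17 × 53
689 = 13 × 53
gcd(1643, 901, 689) = 53.
Total pieces = 1643/53 + 901/53 + 689/53 = 31 + 17 + 13 = 61.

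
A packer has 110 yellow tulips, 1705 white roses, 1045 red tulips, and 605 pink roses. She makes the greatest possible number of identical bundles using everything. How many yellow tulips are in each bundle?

2

Number of bundles = gcd(110, 1705, 1045, 605).
110 = 2 × 5 × 11
1705 = 5 × 11 × 31
1045 = 5 × 11 × 19
605 = 5 × 11^2
gcd(110, 1705, 1045, 605) = 5 × 11 = 55.
yellow tulips per bundle = 110 / 55 = 2.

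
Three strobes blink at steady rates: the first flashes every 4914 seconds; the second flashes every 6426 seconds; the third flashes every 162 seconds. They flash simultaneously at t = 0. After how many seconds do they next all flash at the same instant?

250614 seconds

They coincide at every common multiple of the periods; the first is the LCM.
4914 = 2 × 3^3 × 7 × 13
6426 = 2 × 3^3 × 7 × 17
162 = 2 × 3^4
LCM(4914, 6426, 162) = 2 × 3^4 × 7 × 13 × 17 = 250614.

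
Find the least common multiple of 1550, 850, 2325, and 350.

1550 = 2 × 5^2 × 31
850 = 2 × 5^2 × 17
2325 = 3 × 5^2 × 31
350 = 2 × 5^2 × 7
LCM(1550, 850, 2325, 350) = 2 × 3 × 5^2 × 7 × 17 × 31 = 553350.

553350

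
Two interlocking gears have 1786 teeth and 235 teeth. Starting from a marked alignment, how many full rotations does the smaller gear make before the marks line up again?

38 rotations

All finish a whole number of cycles simultaneously at t = LCM of the periods.
1786 = 2 × 19 × 47
235 = 5 × 47
LCM(1786, 235) = 2 × 5 × 19 × 47 = 8930.
Rotations for period 235: 8930 / 235 = 38.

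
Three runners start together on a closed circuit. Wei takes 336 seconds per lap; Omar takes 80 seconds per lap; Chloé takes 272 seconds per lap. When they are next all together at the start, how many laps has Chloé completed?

All finish a whole number of cycles simultaneously at t = LCM of the periods.
336 = 2^4 × 3 × 7
80 = 2^4 × 5
272 = 2^4 × 17
LCM(336, 80, 272) = 2^4 × 3 × 5 × 7 × 17 = 28560.
Laps for period 272: 28560 / 272 = 105.

105 laps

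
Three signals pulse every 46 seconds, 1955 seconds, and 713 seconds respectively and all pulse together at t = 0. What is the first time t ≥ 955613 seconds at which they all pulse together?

969680 seconds

Joint pulses occur at multiples of LCM(46, 1955, 713).
46 = 2 × 23
1955 = 5 × 17 × 23
713 = 23 × 31
LCM(46, 1955, 713) = 2 × 5 × 17 × 23 × 31 = 121210.
Smallest multiple of 121210 that is ≥ 955613: ⌈955613/121210⌉ × 121210 = 8 × 121210 = 969680.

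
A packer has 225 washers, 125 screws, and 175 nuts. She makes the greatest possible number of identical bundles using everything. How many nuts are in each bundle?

Number of bundles = gcd(225, 125, 175).
225 = 3^2 × 5^2
125 = 5^3
175 = 5^2 × 7
gcd(225, 125, 175) = 5^2 = 25.
nuts per bundle = 175 / 25 = 7.

7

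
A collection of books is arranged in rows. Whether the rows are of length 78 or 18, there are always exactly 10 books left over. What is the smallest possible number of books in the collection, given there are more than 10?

244

N − 10 must be a common multiple of 78 and 18.
78 = 2 × 3 × 13
18 = 2 × 3^2
LCM(78, 18) = 2 × 3^2 × 13 = 234.
Smallest N > 10 is LCM + 10 = 234 + 10 = 244.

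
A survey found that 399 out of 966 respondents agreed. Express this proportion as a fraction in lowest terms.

19/46

399 = 3 × 7 × 19
966 = 2 × 3 × 7 × 23
gcd(399, 966) = 3 × 7 = 21.
Divide numerator and denominator by 21: 399/966 = 19/46.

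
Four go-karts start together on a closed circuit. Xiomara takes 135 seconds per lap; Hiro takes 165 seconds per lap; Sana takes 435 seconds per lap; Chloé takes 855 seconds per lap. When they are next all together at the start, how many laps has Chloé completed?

They are all back at their starting positions together after one LCM of the periods.
135 = 3^3 × 5
165 = 3 × 5 × 11
435 = 3 × 5 × 29
855 = 3^2 × 5 × 19
LCM(135, 165, 435, 855) = 3^3 × 5 × 11 × 19 × 29 = 818235.
Laps for period 855: 818235 / 855 = 957.

957 laps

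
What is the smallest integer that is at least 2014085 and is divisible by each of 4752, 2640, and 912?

The integer must be a common multiple of 4752, 2640, and 912, so a multiple of their LCM.
4752 = 2^4 × 3^3 × 11
2640 = 2^4 × 3 × 5 × 11
912 = 2^4 × 3 × 19
LCM(4752, 2640, 912) = 2^4 × 3^3 × 5 × 11 × 19 = 451440.
Smallest multiple of 451440 that is ≥ 2014085: ⌈2014085/451440⌉ × 451440 = 5 × 451440 = 2257200.

2257200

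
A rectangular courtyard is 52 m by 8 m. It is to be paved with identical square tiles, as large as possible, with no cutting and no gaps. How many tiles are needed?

Tile side = gcd(52, 8).
52 = 2^2 × 13
8 = 2^3
gcd(52, 8) = 2^2 = 4.
Tiles: (52/4) × (8/4) = 13 × 2 = 26.

26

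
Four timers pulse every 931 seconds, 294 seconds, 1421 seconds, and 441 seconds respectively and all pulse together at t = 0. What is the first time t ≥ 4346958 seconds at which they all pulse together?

Joint pulses occur at multiples of LCM(931, 294, 1421, 441).
931 = 7^2 × 19
294 = 2 × 3 × 7^2
1421 = 7^2 × 29
441 = 3^2 × 7^2
LCM(931, 294, 1421, 441) = 2 × 3^2 × 7^2 × 19 × 29 = 485982.
Smallest multiple of 485982 that is ≥ 4346958: ⌈4346958/485982⌉ × 485982 = 9 × 485982 = 4373838.

4373838 seconds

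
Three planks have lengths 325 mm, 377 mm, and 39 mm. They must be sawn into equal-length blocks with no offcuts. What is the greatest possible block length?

13 mm

This is the greatest common divisor of 325, 377, and 39.
325 = 5^2 × 13
377 = 13 × 29
39 = 3 × 13
gcd(325, 377, 39) = 13.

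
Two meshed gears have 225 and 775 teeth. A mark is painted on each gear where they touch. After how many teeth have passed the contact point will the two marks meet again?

They coincide at every common multiple of the periods; the first is the LCM.
225 = 3^2 × 5^2
775 = 5^2 × 31
LCM(225, 775) = 3^2 × 5^2 × 31 = 6975.

6975 teeth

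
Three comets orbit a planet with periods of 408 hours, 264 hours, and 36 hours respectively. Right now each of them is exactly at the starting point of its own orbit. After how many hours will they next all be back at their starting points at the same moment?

13464 hours

They coincide at every common multiple of the periods; the first is the LCM.
408 = 2^3 × 3 × 17
264 = 2^3 × 3 × 11
36 = 2^2 × 3^2
LCM(408, 264, 36) = 2^3 × 3^2 × 11 × 17 = 13464.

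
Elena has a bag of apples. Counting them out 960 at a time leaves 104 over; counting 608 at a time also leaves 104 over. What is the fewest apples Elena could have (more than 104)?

N − 104 must be a common multiple of 960 and 608.
960 = 2^6 × 3 × 5
608 = 2^5 × 19
LCM(960, 608) = 2^6 × 3 × 5 × 19 = 18240.
Smallest N > 104 is LCM + 104 = 18240 + 104 = 18344.

18344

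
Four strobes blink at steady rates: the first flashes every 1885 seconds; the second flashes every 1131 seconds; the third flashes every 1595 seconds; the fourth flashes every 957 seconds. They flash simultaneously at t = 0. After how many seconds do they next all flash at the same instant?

They coincide at every common multiple of the periods; the first is the LCM.
1885 = 5 × 13 × 29
1131 = 3 × 13 × 29
1595 = 5 × 11 × 29
957 = 3 × 11 × 29
LCM(1885, 1131, 1595, 957) = 3 × 5 × 11 × 13 × 29 = 62205.

62205 seconds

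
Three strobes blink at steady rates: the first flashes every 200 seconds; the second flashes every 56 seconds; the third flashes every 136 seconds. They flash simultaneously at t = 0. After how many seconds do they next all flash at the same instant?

They coincide at every common multiple of the periods; the first is the LCM.
200 = 2^3 × 5^2
56 = 2^3 × 7
136 = 2^3 × 17
LCM(200, 56, 136) = 2^3 × 5^2 × 7 × 17 = 23800.

23800 seconds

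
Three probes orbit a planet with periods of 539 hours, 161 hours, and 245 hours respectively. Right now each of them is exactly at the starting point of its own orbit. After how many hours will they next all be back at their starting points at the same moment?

61985 hours

The first simultaneous occurrence is after LCM of the individual periods.
539 = 7^2 × 11
161 = 7 × 23
245 = 5 × 7^2
LCM(539, 161, 245) = 5 × 7^2 × 11 × 23 = 61985.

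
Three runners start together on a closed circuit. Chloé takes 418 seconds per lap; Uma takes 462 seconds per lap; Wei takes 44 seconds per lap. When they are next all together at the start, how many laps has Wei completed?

399 laps

They are all back at their starting positions together after one LCM of the periods.
418 = 2 × 11 × 19
462 = 2 × 3 × 7 × 11
44 = 2^2 × 11
LCM(418, 462, 44) = 2^2 × 3 × 7 × 11 × 19 = 17556.
Laps for period 44: 17556 / 44 = 399.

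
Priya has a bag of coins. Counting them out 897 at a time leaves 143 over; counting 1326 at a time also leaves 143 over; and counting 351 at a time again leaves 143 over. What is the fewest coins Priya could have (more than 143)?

N − 143 must be a common multiple of 897, 1326, and 351.
897 = 3 × 13 × 23
1326 = 2 × 3 × 13 × 17
351 = 3^3 × 13
LCM(897, 1326, 351) = 2 × 3^3 × 13 × 17 × 23 = 274482.
Smallest N > 143 is LCM + 143 = 274482 + 143 = 274625.

274625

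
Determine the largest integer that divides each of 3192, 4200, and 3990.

3192 = 2^3 × 3 × 7 × 19
4200 = 2^3 × 3 × 5^2 × 7
3990 = 2 × 3 × 5 × 7 × 19
gcd(3192, 4200, 3990) = 2 × 3 × 7 = 42.

42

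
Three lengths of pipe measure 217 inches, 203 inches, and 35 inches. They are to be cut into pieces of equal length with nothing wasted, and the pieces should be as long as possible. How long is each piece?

7 inches

Each piece length must divide every original length, so the longest possible is gcd(217, 203, 35).
217 = 7 × 31
203 = 7 × 29
35 = 5 × 7
gcd(217, 203, 35) = 7.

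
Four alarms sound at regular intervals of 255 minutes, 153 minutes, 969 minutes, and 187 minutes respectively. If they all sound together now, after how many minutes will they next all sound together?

159885 minutes

The first simultaneous occurrence is after LCM of the individual periods.
255 = 3 × 5 × 17
153 = 3^2 × 17
969 = 3 × 17 × 19
187 = 11 × 17
LCM(255, 153, 969, 187) = 3^2 × 5 × 11 × 17 × 19 = 159885.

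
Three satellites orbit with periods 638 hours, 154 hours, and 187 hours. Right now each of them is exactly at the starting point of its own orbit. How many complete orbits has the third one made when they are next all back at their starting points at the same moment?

All finish a whole number of cycles simultaneously at t = LCM of the periods.
638 = 2 × 11 × 29
154 = 2 × 7 × 11
187 = 11 × 17
LCM(638, 154, 187) = 2 × 7 × 11 × 17 × 29 = 75922.
Orbits for period 187: 75922 / 187 = 406.

406 orbits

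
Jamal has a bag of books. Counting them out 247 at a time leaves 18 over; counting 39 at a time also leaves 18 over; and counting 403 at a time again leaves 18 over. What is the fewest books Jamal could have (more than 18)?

22989

N − 18 must be a common multiple of 247, 39, and 403.
247 = 13 × 19
39 = 3 × 13
403 = 13 × 31
LCM(247, 39, 403) = 3 × 13 × 19 × 31 = 22971.
Smallest N > 18 is LCM + 18 = 22971 + 18 = 22989.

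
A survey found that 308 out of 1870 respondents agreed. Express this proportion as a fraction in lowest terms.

14/85

308 = 2^2 × 7 × 11
1870 = 2 × 5 × 11 × 17
gcd(308, 1870) = 2 × 11 = 22.
Divide numerator and denominator by 22: 308/1870 = 14/85.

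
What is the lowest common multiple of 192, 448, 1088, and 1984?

708288

192 = 2^6 × 3
448 = 2^6 × 7
1088 = 2^6 × 17
1984 = 2^6 × 31
LCM(192, 448, 1088, 1984) = 2^6 × 3 × 7 × 17 × 31 = 708288.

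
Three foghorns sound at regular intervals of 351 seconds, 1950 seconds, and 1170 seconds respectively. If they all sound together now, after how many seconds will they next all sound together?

They coincide at every common multiple of the periods; the first is the LCM.
351 = 3^3 × 13
1950 = 2 × 3 × 5^2 × 13
1170 = 2 × 3^2 × 5 × 13
LCM(351, 1950, 1170) = 2 × 3^3 × 5^2 × 13 = 17550.

17550 seconds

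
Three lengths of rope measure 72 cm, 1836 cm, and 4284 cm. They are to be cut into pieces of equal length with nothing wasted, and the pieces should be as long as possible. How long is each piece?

The greatest length dividing all of 72, 1836, and 4284 is their gcd.
72 = 2^3 × 3^2
1836 = 2^2 × 3^3 × 17
4284 = 2^2 × 3^2 × 7 × 17
gcd(72, 1836, 4284) = 2^2 × 3^2 = 36.

36 cm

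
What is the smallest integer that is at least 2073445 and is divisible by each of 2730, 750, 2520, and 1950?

The integer must be a common multiple of 2730, 750, 2520, and 1950, so a multiple of their LCM.
2730 = 2 × 3 × 5 × 7 × 13
750 = 2 × 3 × 5^3
2520 = 2^3 × 3^2 × 5 × 7
1950 = 2 × 3 × 5^2 × 13
LCM(2730, 750, 2520, 1950) = 2^3 × 3^2 × 5^3 × 7 × 13 = 819000.
Smallest multiple of 819000 that is ≥ 2073445: ⌈2073445/819000⌉ × 819000 = 3 × 819000 = 2457000.

2457000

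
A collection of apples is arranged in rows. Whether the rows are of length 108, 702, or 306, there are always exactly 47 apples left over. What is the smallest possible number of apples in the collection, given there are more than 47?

23915

N − 47 must be a common multiple of 108, 702, and 306.
108 = 2^2 × 3^3
702 = 2 × 3^3 × 13
306 = 2 × 3^2 × 17
LCM(108, 702, 306) = 2^2 × 3^3 × 13 × 17 = 23868.
Smallest N > 47 is LCM + 47 = 23868 + 47 = 23915.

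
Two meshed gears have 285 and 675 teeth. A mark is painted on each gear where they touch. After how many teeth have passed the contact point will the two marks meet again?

12825 teeth

The first simultaneous occurrence is after LCM of the individual periods.
285 = 3 × 5 × 19
675 = 3^3 × 5^2
LCM(285, 675) = 3^3 × 5^2 × 19 = 12825.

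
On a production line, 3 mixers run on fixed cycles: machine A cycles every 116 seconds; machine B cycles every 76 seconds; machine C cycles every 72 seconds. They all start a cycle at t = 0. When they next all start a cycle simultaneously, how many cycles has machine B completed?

522 cycles

All finish a whole number of cycles simultaneously at t = LCM of the periods.
116 = 2^2 × 29
76 = 2^2 × 19
72 = 2^3 × 3^2
LCM(116, 76, 72) = 2^3 × 3^2 × 19 × 29 = 39672.
Cycles for period 76: 39672 / 76 = 522.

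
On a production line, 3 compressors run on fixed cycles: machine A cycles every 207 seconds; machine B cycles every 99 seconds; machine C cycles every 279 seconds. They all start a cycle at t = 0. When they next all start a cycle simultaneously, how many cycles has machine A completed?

341 cycles

They are all back at their starting positions together after one LCM of the periods.
207 = 3^2 × 23
99 = 3^2 × 11
279 = 3^2 × 31
LCM(207, 99, 279) = 3^2 × 11 × 23 × 31 = 70587.
Cycles for period 207: 70587 / 207 = 341.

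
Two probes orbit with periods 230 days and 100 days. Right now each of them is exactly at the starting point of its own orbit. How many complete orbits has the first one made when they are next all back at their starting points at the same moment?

The first common completion time is the LCM of the periods.
230 = 2 × 5 × 23
100 = 2^2 × 5^2
LCM(230, 100) = 2^2 × 5^2 × 23 = 2300.
Orbits for period 230: 2300 / 230 = 10.

10 orbits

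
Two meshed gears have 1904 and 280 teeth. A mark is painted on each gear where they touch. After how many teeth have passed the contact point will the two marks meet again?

The first simultaneous occurrence is after LCM of the individual periods.
1904 = 2^4 × 7 × 17
280 = 2^3 × 5 × 7
LCM(1904, 280) = 2^4 × 5 × 7 × 17 = 9520.

9520 teeth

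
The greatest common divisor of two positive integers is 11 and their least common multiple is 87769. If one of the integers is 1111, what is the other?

For two integers, gcd × lcm = product, so the other is (11 × 87769) / 1111 = 965459 / 1111 = 869.

869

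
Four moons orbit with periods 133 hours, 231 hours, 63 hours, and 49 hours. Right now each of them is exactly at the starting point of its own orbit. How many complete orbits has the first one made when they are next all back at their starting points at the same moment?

693 orbits

The first common completion time is the LCM of the periods.
133 = 7 × 19
231 = 3 × 7 × 11
63 = 3^2 × 7
49 = 7^2
LCM(133, 231, 63, 49) = 3^2 × 7^2 × 11 × 19 = 92169.
Orbits for period 133: 92169 / 133 = 693.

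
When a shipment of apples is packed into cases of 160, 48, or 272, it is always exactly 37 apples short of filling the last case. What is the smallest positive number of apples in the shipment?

8123

Being 37 short of a full case of size k means N ≡ −37 (mod k), i.e. N + 37 is a multiple of each size.
160 = 2^5 × 5
48 = 2^4 × 3
272 = 2^4 × 17
LCM(160, 48, 272) = 2^5 × 3 × 5 × 17 = 8160.
Smallest positive N is 8160 − 37 = 8123.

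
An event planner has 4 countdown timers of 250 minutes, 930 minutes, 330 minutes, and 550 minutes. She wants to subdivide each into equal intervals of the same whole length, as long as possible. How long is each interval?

10 minutes

The interval must divide each timer length; the longest such is the gcd.
250 = 2 × 5^3
930 = 2 × 3 × 5 × 31
330 = 2 × 3 × 5 × 11
550 = 2 × 5^2 × 11
gcd(250, 930, 330, 550) = 2 × 5 = 10.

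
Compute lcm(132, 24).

132 = 2^2 × 3 × 11
24 = 2^3 × 3
LCM(132, 24) = 2^3 × 3 × 11 = 264.

264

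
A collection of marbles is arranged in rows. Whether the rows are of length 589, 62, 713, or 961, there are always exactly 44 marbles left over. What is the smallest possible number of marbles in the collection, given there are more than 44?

839958

N − 44 must be a common multiple of 589, 62, 713, and 961.
589 = 19 × 31
62 = 2 × 31
713 = 23 × 31
961 = 31^2
LCM(589, 62, 713, 961) = 2 × 19 × 23 × 31^2 = 839914.
Smallest N > 44 is LCM + 44 = 839914 + 44 = 839958.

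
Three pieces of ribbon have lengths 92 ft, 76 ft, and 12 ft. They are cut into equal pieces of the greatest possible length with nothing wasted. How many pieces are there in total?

Piece length = gcd(92, 76, 12).
92 = 2^2 × 23
76 = 2^2 × 19
12 = 2^2 × 3
gcd(92, 76, 12) = 2^2 = 4.
Total pieces = 92/4 + 76/4 + 12/4 = 23 + 19 + 3 = 45.

45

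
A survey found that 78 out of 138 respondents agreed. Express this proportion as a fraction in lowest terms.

13/23

78 = 2 × 3 × 13
138 = 2 × 3 × 23
gcd(78, 138) = 2 × 3 = 6.
Divide numerator and denominator by 6: 78/138 = 13/23.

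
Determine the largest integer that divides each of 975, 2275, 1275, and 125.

975 = 3 × 5^2 × 13
2275 = 5^2 × 7 × 13
1275 = 3 × 5^2 × 17
125 = 5^3
gcd(975, 2275, 1275, 125) = 5^2 = 25.

25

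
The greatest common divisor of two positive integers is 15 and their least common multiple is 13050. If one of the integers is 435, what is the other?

For two integers, gcd × lcm = product, so the other is (15 × 13050) / 435 = 195750 / 435 = 450.

450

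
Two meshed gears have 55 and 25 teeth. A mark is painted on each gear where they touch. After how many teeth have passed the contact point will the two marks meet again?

275 teeth

The first simultaneous occurrence is after LCM of the individual periods.
55 = 5 × 11
25 = 5^2
LCM(55, 25) = 5^2 × 11 = 275.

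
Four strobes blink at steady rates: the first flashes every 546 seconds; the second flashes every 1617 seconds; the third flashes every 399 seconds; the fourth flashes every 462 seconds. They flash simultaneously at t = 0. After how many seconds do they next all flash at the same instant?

They coincide at every common multiple of the periods; the first is the LCM.
546 = 2 × 3 × 7 × 13
1617 = 3 × 7^2 × 11
399 = 3 × 7 × 19
462 = 2 × 3 × 7 × 11
LCM(546, 1617, 399, 462) = 2 × 3 × 7^2 × 11 × 13 × 19 = 798798.

798798 seconds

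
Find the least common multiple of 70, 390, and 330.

70 = 2 × 5 × 7
390 = 2 × 3 × 5 × 13
330 = 2 × 3 × 5 × 11
LCM(70, 390, 330) = 2 × 3 × 5 × 7 × 11 × 13 = 30030.

30030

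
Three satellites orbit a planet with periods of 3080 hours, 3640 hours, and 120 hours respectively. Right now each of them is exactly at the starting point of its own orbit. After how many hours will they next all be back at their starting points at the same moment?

120120 hours

They coincide at every common multiple of the periods; the first is the LCM.
3080 = 2^3 × 5 × 7 × 11
3640 = 2^3 × 5 × 7 × 13
120 = 2^3 × 3 × 5
LCM(3080, 3640, 120) = 2^3 × 3 × 5 × 7 × 11 × 13 = 120120.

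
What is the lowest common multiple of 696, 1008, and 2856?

496944

696 = 2^3 × 3 × 29
1008 = 2^4 × 3^2 × 7
2856 = 2^3 × 3 × 7 × 17
LCM(696, 1008, 2856) = 2^4 × 3^2 × 7 × 17 × 29 = 496944.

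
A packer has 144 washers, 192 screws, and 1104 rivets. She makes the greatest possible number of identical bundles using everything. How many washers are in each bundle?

Number of bundles = gcd(144, 192, 1104).
144 = 2^4 × 3^2
192 = 2^6 × 3
1104 = 2^4 × 3 × 23
gcd(144, 192, 1104) = 2^4 × 3 = 48.
washers per bundle = 144 / 48 = 3.

3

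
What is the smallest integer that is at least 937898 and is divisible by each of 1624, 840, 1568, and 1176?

The integer must be a common multiple of 1624, 840, 1568, and 1176, so a multiple of their LCM.
1624 = 2^3 × 7 × 29
840 = 2^3 × 3 × 5 × 7
1568 = 2^5 × 7^2
1176 = 2^3 × 3 × 7^2
LCM(1624, 840, 1568, 1176) = 2^5 × 3 × 5 × 7^2 × 29 = 682080.
Smallest multiple of 682080 that is ≥ 937898: ⌈937898/682080⌉ × 682080 = 2 × 682080 = 1364160.

1364160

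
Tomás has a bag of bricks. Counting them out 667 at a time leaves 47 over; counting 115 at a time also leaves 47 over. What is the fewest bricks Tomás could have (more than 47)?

N − 47 must be a common multiple of 667 and 115.
667 = 23 × 29
115 = 5 × 23
LCM(667, 115) = 5 × 23 × 29 = 3335.
Smallest N > 47 is LCM + 47 = 3335 + 47 = 3382.

3382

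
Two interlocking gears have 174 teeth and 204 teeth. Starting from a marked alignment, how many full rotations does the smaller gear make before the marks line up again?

34 rotations

They are all back at their starting positions together after one LCM of the periods.
174 = 2 × 3 × 29
204 = 2^2 × 3 × 17
LCM(174, 204) = 2^2 × 3 × 17 × 29 = 5916.
Rotations for period 174: 5916 / 174 = 34.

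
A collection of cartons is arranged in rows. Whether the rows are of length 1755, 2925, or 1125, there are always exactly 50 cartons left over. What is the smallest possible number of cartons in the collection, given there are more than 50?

43925

N − 50 must be a common multiple of 1755, 2925, and 1125.
1755 = 3^3 × 5 × 13
2925 = 3^2 × 5^2 × 13
1125 = 3^2 × 5^3
LCM(1755, 2925, 1125) = 3^3 × 5^3 × 13 = 43875.
Smallest N > 50 is LCM + 50 = 43875 + 50 = 43925.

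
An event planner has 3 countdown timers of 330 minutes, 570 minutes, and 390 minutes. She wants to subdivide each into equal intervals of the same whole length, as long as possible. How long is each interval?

The interval must divide each timer length; the longest such is the gcd.
330 = 2 × 3 × 5 × 11
570 = 2 × 3 × 5 × 19
390 = 2 × 3 × 5 × 13
gcd(330, 570, 390) = 2 × 3 × 5 = 30.

30 minutes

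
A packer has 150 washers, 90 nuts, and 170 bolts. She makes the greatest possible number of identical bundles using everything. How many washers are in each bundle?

15

Number of bundles = gcd(150, 90, 170).
150 = 2 × 3 × 5^2
90 = 2 × 3^2 × 5
170 = 2 × 5 × 17
gcd(150, 90, 170) = 2 × 5 = 10.
washers per bundle = 150 / 10 = 15.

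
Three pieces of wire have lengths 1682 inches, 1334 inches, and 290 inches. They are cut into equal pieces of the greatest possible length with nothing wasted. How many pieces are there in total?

57

Piece length = gcd(1682, 1334, 290).
1682 = 2 × 29^2
1334 = 2 × 23 × 29
290 = 2 × 5 × 29
gcd(1682, 1334, 290) = 2 × 29 = 58.
Total pieces = 1682/58 + 1334/58 + 290/58 = 29 + 23 + 5 = 57.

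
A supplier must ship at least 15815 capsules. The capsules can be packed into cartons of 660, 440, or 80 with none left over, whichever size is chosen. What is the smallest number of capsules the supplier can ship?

15840

The number of capsules must be a common multiple of 660, 440, and 80, so a multiple of their LCM.
660 = 2^2 × 3 × 5 × 11
440 = 2^3 × 5 × 11
80 = 2^4 × 5
LCM(660, 440, 80) = 2^4 × 3 × 5 × 11 = 2640.
Smallest multiple of 2640 that is ≥ 15815: ⌈15815/2640⌉ × 2640 = 6 × 2640 = 15840.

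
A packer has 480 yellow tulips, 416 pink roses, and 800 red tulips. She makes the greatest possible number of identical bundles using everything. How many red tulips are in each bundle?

Number of bundles = gcd(480, 416, 800).
480 = 2^5 × 3 × 5
416 = 2^5 × 13
800 = 2^5 × 5^2
gcd(480, 416, 800) = 2^5 = 32.
red tulips per bundle = 800 / 32 = 25.

25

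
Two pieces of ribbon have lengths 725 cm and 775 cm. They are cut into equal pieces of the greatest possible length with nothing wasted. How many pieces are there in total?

Piece length = gcd(725, 775).
725 = 5^2 × 29
775 = 5^2 × 31
gcd(725, 775) = 5^2 = 25.
Total pieces = 725/25 + 775/25 = 29 + 31 = 60.

60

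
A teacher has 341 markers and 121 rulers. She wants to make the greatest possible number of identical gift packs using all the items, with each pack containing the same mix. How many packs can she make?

The pack count must divide each quantity, so the greatest is gcd(341, 121).
341 = 11 × 31
121 = 11^2
gcd(341, 121) = 11.

11 packs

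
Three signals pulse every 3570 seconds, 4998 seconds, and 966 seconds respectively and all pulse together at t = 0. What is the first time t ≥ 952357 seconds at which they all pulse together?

Joint pulses occur at multiples of LCM(3570, 4998, 966).
3570 = 2 × 3 × 5 × 7 × 17
4998 = 2 × 3 × 7^2 × 17
966 = 2 × 3 × 7 × 23
LCM(3570, 4998, 966) = 2 × 3 × 5 × 7^2 × 17 × 23 = 574770.
Smallest multiple of 574770 that is ≥ 952357: ⌈952357/574770⌉ × 574770 = 2 × 574770 = 1149540.

1149540 seconds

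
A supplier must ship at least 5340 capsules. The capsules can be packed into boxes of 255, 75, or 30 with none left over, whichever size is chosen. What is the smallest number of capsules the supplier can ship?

The number of capsules must be a common multiple of 255, 75, and 30, so a multiple of their LCM.
255 = 3 × 5 × 17
75 = 3 × 5^2
30 = 2 × 3 × 5
LCM(255, 75, 30) = 2 × 3 × 5^2 × 17 = 2550.
Smallest multiple of 2550 that is ≥ 5340: ⌈5340/2550⌉ × 2550 = 3 × 2550 = 7650.

7650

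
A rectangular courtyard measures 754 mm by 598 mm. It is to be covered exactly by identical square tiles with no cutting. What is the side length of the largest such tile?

The tile side must divide both 754 and 598, so the largest is their gcd.
754 = 2 × 13 × 29
598 = 2 × 13 × 23
gcd(754, 598) = 2 × 13 = 26.

26 mm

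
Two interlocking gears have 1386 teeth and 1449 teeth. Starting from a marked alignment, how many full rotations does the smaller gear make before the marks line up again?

The first common completion time is the LCM of the periods.
1386 = 2 × 3^2 × 7 × 11
1449 = 3^2 × 7 × 23
LCM(1386, 1449) = 2 × 3^2 × 7 × 11 × 23 = 31878.
Rotations for period 1386: 31878 / 1386 = 23.

23 rotations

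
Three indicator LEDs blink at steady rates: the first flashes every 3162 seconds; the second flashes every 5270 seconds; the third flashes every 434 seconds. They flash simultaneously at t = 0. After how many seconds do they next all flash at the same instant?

110670 seconds

They coincide at every common multiple of the periods; the first is the LCM.
3162 = 2 × 3 × 17 × 31
5270 = 2 × 5 × 17 × 31
434 = 2 × 7 × 31
LCM(3162, 5270, 434) = 2 × 3 × 5 × 7 × 17 × 31 = 110670.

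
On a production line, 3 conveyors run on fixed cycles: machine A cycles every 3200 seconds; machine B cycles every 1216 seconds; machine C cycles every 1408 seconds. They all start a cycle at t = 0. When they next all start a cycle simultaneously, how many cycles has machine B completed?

550 cycles

The first common completion time is the LCM of the periods.
3200 = 2^7 × 5^2
1216 = 2^6 × 19
1408 = 2^7 × 11
LCM(3200, 1216, 1408) = 2^7 × 5^2 × 11 × 19 = 668800.
Cycles for period 1216: 668800 / 1216 = 550.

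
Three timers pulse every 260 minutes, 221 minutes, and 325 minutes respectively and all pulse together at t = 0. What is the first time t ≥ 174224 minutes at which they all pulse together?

Joint pulses occur at multiples of LCM(260, 221, 325).
260 = 2^2 × 5 × 13
221 = 13 × 17
325 = 5^2 × 13
LCM(260, 221, 325) = 2^2 × 5^2 × 13 × 17 = 22100.
Smallest multiple of 22100 that is ≥ 174224: ⌈174224/22100⌉ × 22100 = 8 × 22100 = 176800.

176800 minutes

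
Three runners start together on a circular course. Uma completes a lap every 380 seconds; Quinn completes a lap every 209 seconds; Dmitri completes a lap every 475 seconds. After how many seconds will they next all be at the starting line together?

20900 seconds

The first simultaneous occurrence is after LCM of the individual periods.
380 = 2^2 × 5 × 19
209 = 11 × 19
475 = 5^2 × 19
LCM(380, 209, 475) = 2^2 × 5^2 × 11 × 19 = 20900.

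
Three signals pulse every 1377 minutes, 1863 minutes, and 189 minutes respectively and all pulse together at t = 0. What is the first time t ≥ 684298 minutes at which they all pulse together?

886788 minutes

Joint pulses occur at multiples of LCM(1377, 1863, 189).
1377 = 3^4 × 17
1863 = 3^4 × 23
189 = 3^3 × 7
LCM(1377, 1863, 189) = 3^4 × 7 × 17 × 23 = 221697.
Smallest multiple of 221697 that is ≥ 684298: ⌈684298/221697⌉ × 221697 = 4 × 221697 = 886788.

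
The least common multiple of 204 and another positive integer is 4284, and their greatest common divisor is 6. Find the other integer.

126

gcd × lcm = product of the two integers, so the other integer is (6 × 4284) / 204 = 126.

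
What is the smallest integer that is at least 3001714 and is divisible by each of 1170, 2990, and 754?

3121560

The integer must be a common multiple of 1170, 2990, and 754, so a multiple of their LCM.
1170 = 2 × 3^2 × 5 × 13
2990 = 2 × 5 × 13 × 23
754 = 2 × 13 × 29
LCM(1170, 2990, 754) = 2 × 3^2 × 5 × 13 × 23 × 29 = 780390.
Smallest multiple of 780390 that is ≥ 3001714: ⌈3001714/780390⌉ × 780390 = 4 × 780390 = 3121560.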